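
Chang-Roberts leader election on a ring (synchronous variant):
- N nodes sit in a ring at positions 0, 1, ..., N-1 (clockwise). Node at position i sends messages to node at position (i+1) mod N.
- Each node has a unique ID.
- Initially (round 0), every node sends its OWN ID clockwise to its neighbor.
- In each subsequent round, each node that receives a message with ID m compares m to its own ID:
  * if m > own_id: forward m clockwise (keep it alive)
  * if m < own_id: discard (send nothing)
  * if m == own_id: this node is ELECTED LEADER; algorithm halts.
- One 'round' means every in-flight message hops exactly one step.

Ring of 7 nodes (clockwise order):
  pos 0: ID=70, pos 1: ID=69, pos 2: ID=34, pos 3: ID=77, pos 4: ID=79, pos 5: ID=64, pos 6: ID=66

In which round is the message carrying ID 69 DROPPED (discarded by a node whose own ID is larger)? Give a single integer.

Answer: 2

Derivation:
Round 1: pos1(id69) recv 70: fwd; pos2(id34) recv 69: fwd; pos3(id77) recv 34: drop; pos4(id79) recv 77: drop; pos5(id64) recv 79: fwd; pos6(id66) recv 64: drop; pos0(id70) recv 66: drop
Round 2: pos2(id34) recv 70: fwd; pos3(id77) recv 69: drop; pos6(id66) recv 79: fwd
Round 3: pos3(id77) recv 70: drop; pos0(id70) recv 79: fwd
Round 4: pos1(id69) recv 79: fwd
Round 5: pos2(id34) recv 79: fwd
Round 6: pos3(id77) recv 79: fwd
Round 7: pos4(id79) recv 79: ELECTED
Message ID 69 originates at pos 1; dropped at pos 3 in round 2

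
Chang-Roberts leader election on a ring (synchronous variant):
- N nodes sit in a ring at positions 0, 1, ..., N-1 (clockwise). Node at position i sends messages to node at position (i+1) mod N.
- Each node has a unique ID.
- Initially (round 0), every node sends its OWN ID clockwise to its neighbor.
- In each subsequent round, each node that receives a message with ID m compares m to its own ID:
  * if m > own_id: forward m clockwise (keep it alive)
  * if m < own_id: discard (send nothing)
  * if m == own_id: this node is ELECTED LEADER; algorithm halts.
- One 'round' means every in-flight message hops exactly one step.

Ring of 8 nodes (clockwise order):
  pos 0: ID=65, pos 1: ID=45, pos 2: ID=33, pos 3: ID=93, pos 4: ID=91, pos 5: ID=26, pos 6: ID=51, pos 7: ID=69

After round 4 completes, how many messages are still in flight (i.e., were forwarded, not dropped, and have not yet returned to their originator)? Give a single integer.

Answer: 2

Derivation:
Round 1: pos1(id45) recv 65: fwd; pos2(id33) recv 45: fwd; pos3(id93) recv 33: drop; pos4(id91) recv 93: fwd; pos5(id26) recv 91: fwd; pos6(id51) recv 26: drop; pos7(id69) recv 51: drop; pos0(id65) recv 69: fwd
Round 2: pos2(id33) recv 65: fwd; pos3(id93) recv 45: drop; pos5(id26) recv 93: fwd; pos6(id51) recv 91: fwd; pos1(id45) recv 69: fwd
Round 3: pos3(id93) recv 65: drop; pos6(id51) recv 93: fwd; pos7(id69) recv 91: fwd; pos2(id33) recv 69: fwd
Round 4: pos7(id69) recv 93: fwd; pos0(id65) recv 91: fwd; pos3(id93) recv 69: drop
After round 4: 2 messages still in flight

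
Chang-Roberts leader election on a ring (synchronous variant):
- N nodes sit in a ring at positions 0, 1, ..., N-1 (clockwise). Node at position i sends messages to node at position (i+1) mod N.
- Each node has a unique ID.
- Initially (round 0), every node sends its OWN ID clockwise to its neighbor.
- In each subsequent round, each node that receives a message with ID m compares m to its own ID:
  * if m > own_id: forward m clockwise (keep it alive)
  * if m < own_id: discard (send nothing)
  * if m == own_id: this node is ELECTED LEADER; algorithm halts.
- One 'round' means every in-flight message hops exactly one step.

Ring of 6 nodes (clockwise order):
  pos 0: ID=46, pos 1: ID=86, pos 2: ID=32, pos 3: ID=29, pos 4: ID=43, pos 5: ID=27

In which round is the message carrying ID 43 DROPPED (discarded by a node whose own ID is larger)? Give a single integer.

Round 1: pos1(id86) recv 46: drop; pos2(id32) recv 86: fwd; pos3(id29) recv 32: fwd; pos4(id43) recv 29: drop; pos5(id27) recv 43: fwd; pos0(id46) recv 27: drop
Round 2: pos3(id29) recv 86: fwd; pos4(id43) recv 32: drop; pos0(id46) recv 43: drop
Round 3: pos4(id43) recv 86: fwd
Round 4: pos5(id27) recv 86: fwd
Round 5: pos0(id46) recv 86: fwd
Round 6: pos1(id86) recv 86: ELECTED
Message ID 43 originates at pos 4; dropped at pos 0 in round 2

Answer: 2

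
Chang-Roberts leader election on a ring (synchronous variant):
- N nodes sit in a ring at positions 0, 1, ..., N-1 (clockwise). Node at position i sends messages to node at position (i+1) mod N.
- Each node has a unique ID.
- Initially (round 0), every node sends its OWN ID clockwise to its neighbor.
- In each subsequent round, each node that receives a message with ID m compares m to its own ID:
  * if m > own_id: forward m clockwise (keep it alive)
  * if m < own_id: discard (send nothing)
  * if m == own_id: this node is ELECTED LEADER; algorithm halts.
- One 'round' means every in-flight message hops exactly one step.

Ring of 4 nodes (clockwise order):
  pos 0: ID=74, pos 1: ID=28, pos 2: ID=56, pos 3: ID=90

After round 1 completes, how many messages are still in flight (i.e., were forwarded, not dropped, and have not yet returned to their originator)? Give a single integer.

Answer: 2

Derivation:
Round 1: pos1(id28) recv 74: fwd; pos2(id56) recv 28: drop; pos3(id90) recv 56: drop; pos0(id74) recv 90: fwd
After round 1: 2 messages still in flight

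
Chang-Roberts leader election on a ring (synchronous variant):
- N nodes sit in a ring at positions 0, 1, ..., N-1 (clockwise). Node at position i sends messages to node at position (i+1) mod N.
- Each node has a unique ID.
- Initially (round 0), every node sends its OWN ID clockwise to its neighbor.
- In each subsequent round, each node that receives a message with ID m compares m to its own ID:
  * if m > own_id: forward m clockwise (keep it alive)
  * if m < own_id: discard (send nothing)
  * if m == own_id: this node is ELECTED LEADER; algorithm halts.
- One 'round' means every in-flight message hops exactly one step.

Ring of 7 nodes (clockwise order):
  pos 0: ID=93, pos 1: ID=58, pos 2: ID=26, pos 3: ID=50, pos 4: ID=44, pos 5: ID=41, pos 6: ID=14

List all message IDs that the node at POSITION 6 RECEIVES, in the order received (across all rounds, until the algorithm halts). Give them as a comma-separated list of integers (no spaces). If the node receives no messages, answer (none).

Round 1: pos1(id58) recv 93: fwd; pos2(id26) recv 58: fwd; pos3(id50) recv 26: drop; pos4(id44) recv 50: fwd; pos5(id41) recv 44: fwd; pos6(id14) recv 41: fwd; pos0(id93) recv 14: drop
Round 2: pos2(id26) recv 93: fwd; pos3(id50) recv 58: fwd; pos5(id41) recv 50: fwd; pos6(id14) recv 44: fwd; pos0(id93) recv 41: drop
Round 3: pos3(id50) recv 93: fwd; pos4(id44) recv 58: fwd; pos6(id14) recv 50: fwd; pos0(id93) recv 44: drop
Round 4: pos4(id44) recv 93: fwd; pos5(id41) recv 58: fwd; pos0(id93) recv 50: drop
Round 5: pos5(id41) recv 93: fwd; pos6(id14) recv 58: fwd
Round 6: pos6(id14) recv 93: fwd; pos0(id93) recv 58: drop
Round 7: pos0(id93) recv 93: ELECTED

Answer: 41,44,50,58,93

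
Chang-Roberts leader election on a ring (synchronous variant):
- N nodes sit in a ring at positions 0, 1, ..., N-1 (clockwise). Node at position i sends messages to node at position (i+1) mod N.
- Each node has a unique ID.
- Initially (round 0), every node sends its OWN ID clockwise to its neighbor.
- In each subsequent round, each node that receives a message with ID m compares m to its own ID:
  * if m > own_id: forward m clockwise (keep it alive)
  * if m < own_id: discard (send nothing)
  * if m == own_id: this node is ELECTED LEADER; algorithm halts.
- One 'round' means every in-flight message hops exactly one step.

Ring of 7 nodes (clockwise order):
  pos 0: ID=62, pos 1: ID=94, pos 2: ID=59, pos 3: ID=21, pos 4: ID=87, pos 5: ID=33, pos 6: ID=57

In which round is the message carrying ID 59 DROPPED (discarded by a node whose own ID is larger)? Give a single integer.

Round 1: pos1(id94) recv 62: drop; pos2(id59) recv 94: fwd; pos3(id21) recv 59: fwd; pos4(id87) recv 21: drop; pos5(id33) recv 87: fwd; pos6(id57) recv 33: drop; pos0(id62) recv 57: drop
Round 2: pos3(id21) recv 94: fwd; pos4(id87) recv 59: drop; pos6(id57) recv 87: fwd
Round 3: pos4(id87) recv 94: fwd; pos0(id62) recv 87: fwd
Round 4: pos5(id33) recv 94: fwd; pos1(id94) recv 87: drop
Round 5: pos6(id57) recv 94: fwd
Round 6: pos0(id62) recv 94: fwd
Round 7: pos1(id94) recv 94: ELECTED
Message ID 59 originates at pos 2; dropped at pos 4 in round 2

Answer: 2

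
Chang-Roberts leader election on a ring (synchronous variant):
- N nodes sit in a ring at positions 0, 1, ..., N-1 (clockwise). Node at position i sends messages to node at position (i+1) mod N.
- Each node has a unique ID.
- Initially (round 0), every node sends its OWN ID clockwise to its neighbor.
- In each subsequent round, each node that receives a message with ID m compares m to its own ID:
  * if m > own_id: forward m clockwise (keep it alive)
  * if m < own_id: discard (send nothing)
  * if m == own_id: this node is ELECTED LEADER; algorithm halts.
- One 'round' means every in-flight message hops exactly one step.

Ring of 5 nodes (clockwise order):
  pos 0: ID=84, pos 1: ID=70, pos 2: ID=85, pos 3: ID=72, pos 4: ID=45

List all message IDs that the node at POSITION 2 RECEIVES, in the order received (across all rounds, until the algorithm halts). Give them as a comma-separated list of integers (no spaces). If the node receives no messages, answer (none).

Answer: 70,84,85

Derivation:
Round 1: pos1(id70) recv 84: fwd; pos2(id85) recv 70: drop; pos3(id72) recv 85: fwd; pos4(id45) recv 72: fwd; pos0(id84) recv 45: drop
Round 2: pos2(id85) recv 84: drop; pos4(id45) recv 85: fwd; pos0(id84) recv 72: drop
Round 3: pos0(id84) recv 85: fwd
Round 4: pos1(id70) recv 85: fwd
Round 5: pos2(id85) recv 85: ELECTED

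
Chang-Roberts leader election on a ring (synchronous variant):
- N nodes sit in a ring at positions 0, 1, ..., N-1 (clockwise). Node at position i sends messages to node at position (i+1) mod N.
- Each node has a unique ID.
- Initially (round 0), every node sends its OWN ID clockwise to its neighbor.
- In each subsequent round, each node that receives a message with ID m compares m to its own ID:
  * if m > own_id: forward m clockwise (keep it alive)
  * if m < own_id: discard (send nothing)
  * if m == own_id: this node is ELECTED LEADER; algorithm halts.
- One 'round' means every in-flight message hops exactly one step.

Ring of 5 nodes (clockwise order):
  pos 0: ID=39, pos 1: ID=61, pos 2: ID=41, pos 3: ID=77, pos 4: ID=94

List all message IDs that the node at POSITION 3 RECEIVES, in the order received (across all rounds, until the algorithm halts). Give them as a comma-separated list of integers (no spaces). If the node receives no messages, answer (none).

Answer: 41,61,94

Derivation:
Round 1: pos1(id61) recv 39: drop; pos2(id41) recv 61: fwd; pos3(id77) recv 41: drop; pos4(id94) recv 77: drop; pos0(id39) recv 94: fwd
Round 2: pos3(id77) recv 61: drop; pos1(id61) recv 94: fwd
Round 3: pos2(id41) recv 94: fwd
Round 4: pos3(id77) recv 94: fwd
Round 5: pos4(id94) recv 94: ELECTED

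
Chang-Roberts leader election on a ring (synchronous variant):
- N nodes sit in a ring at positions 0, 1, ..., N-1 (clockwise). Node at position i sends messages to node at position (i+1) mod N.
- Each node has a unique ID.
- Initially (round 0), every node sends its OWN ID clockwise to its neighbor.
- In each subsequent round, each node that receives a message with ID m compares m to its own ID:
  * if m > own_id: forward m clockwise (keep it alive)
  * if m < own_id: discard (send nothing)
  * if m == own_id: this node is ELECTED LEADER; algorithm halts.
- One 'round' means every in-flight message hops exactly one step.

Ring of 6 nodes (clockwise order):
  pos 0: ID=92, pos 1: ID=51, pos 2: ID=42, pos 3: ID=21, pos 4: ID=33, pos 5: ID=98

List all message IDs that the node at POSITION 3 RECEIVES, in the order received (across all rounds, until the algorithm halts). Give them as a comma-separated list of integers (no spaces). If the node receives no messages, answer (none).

Answer: 42,51,92,98

Derivation:
Round 1: pos1(id51) recv 92: fwd; pos2(id42) recv 51: fwd; pos3(id21) recv 42: fwd; pos4(id33) recv 21: drop; pos5(id98) recv 33: drop; pos0(id92) recv 98: fwd
Round 2: pos2(id42) recv 92: fwd; pos3(id21) recv 51: fwd; pos4(id33) recv 42: fwd; pos1(id51) recv 98: fwd
Round 3: pos3(id21) recv 92: fwd; pos4(id33) recv 51: fwd; pos5(id98) recv 42: drop; pos2(id42) recv 98: fwd
Round 4: pos4(id33) recv 92: fwd; pos5(id98) recv 51: drop; pos3(id21) recv 98: fwd
Round 5: pos5(id98) recv 92: drop; pos4(id33) recv 98: fwd
Round 6: pos5(id98) recv 98: ELECTED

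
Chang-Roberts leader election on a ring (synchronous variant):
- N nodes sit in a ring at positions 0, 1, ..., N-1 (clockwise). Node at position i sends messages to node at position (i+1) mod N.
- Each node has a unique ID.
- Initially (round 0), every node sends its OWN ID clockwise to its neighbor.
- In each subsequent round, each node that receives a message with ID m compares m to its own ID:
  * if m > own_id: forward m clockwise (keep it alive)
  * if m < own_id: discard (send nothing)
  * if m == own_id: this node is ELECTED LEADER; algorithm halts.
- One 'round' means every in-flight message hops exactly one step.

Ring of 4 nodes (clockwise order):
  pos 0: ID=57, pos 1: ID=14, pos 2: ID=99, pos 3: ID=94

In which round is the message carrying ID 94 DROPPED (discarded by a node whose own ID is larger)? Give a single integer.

Round 1: pos1(id14) recv 57: fwd; pos2(id99) recv 14: drop; pos3(id94) recv 99: fwd; pos0(id57) recv 94: fwd
Round 2: pos2(id99) recv 57: drop; pos0(id57) recv 99: fwd; pos1(id14) recv 94: fwd
Round 3: pos1(id14) recv 99: fwd; pos2(id99) recv 94: drop
Round 4: pos2(id99) recv 99: ELECTED
Message ID 94 originates at pos 3; dropped at pos 2 in round 3

Answer: 3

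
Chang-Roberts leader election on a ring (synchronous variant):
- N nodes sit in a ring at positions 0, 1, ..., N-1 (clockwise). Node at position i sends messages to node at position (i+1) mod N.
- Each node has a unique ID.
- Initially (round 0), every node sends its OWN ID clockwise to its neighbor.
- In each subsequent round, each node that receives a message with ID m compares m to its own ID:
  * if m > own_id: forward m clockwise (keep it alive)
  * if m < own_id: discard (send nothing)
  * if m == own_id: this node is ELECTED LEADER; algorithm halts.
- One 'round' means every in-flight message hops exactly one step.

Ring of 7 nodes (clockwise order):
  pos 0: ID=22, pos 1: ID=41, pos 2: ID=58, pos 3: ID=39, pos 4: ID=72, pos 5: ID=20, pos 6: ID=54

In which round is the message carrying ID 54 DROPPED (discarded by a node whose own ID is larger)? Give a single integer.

Answer: 3

Derivation:
Round 1: pos1(id41) recv 22: drop; pos2(id58) recv 41: drop; pos3(id39) recv 58: fwd; pos4(id72) recv 39: drop; pos5(id20) recv 72: fwd; pos6(id54) recv 20: drop; pos0(id22) recv 54: fwd
Round 2: pos4(id72) recv 58: drop; pos6(id54) recv 72: fwd; pos1(id41) recv 54: fwd
Round 3: pos0(id22) recv 72: fwd; pos2(id58) recv 54: drop
Round 4: pos1(id41) recv 72: fwd
Round 5: pos2(id58) recv 72: fwd
Round 6: pos3(id39) recv 72: fwd
Round 7: pos4(id72) recv 72: ELECTED
Message ID 54 originates at pos 6; dropped at pos 2 in round 3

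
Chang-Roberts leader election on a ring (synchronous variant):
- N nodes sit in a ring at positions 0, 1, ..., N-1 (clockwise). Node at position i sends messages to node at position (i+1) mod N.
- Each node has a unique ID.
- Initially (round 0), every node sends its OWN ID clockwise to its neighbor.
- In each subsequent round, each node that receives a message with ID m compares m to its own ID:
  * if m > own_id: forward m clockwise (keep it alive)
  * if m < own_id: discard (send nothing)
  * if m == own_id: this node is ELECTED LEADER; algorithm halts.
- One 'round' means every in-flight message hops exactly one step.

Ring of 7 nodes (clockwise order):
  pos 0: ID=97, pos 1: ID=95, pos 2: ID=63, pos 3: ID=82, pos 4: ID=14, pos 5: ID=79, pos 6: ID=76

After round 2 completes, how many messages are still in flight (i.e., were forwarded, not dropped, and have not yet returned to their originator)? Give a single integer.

Round 1: pos1(id95) recv 97: fwd; pos2(id63) recv 95: fwd; pos3(id82) recv 63: drop; pos4(id14) recv 82: fwd; pos5(id79) recv 14: drop; pos6(id76) recv 79: fwd; pos0(id97) recv 76: drop
Round 2: pos2(id63) recv 97: fwd; pos3(id82) recv 95: fwd; pos5(id79) recv 82: fwd; pos0(id97) recv 79: drop
After round 2: 3 messages still in flight

Answer: 3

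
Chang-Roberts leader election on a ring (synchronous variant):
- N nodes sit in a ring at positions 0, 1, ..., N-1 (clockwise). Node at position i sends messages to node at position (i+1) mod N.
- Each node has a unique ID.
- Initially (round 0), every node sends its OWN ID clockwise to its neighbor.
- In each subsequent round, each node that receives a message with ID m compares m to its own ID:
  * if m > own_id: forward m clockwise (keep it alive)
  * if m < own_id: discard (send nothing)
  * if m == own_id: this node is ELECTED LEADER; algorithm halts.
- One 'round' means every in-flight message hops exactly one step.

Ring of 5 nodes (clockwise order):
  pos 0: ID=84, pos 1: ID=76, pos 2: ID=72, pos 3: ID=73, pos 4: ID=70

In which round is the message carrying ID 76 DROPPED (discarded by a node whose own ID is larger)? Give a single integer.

Answer: 4

Derivation:
Round 1: pos1(id76) recv 84: fwd; pos2(id72) recv 76: fwd; pos3(id73) recv 72: drop; pos4(id70) recv 73: fwd; pos0(id84) recv 70: drop
Round 2: pos2(id72) recv 84: fwd; pos3(id73) recv 76: fwd; pos0(id84) recv 73: drop
Round 3: pos3(id73) recv 84: fwd; pos4(id70) recv 76: fwd
Round 4: pos4(id70) recv 84: fwd; pos0(id84) recv 76: drop
Round 5: pos0(id84) recv 84: ELECTED
Message ID 76 originates at pos 1; dropped at pos 0 in round 4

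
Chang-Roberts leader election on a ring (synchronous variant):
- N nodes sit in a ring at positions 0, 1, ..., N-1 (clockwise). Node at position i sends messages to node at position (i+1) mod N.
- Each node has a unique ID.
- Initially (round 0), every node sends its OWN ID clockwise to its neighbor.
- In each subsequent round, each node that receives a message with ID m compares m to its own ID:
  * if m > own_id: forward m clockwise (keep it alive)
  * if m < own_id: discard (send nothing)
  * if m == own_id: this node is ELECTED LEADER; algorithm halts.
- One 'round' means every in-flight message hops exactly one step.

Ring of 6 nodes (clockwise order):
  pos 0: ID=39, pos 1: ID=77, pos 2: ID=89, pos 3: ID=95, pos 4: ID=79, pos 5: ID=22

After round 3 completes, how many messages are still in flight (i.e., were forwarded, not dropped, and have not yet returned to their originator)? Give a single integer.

Answer: 2

Derivation:
Round 1: pos1(id77) recv 39: drop; pos2(id89) recv 77: drop; pos3(id95) recv 89: drop; pos4(id79) recv 95: fwd; pos5(id22) recv 79: fwd; pos0(id39) recv 22: drop
Round 2: pos5(id22) recv 95: fwd; pos0(id39) recv 79: fwd
Round 3: pos0(id39) recv 95: fwd; pos1(id77) recv 79: fwd
After round 3: 2 messages still in flight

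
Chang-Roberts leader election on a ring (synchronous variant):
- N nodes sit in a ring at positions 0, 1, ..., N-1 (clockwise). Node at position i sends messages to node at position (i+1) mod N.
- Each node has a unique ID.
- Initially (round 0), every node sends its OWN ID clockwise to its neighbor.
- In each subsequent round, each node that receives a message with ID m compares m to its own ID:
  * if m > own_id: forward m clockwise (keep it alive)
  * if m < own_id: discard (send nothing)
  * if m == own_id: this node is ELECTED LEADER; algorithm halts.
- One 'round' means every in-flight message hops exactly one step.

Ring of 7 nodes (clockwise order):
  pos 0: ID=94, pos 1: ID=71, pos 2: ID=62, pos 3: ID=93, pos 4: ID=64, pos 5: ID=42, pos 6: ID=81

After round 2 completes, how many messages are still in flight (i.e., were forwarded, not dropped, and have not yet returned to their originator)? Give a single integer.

Answer: 2

Derivation:
Round 1: pos1(id71) recv 94: fwd; pos2(id62) recv 71: fwd; pos3(id93) recv 62: drop; pos4(id64) recv 93: fwd; pos5(id42) recv 64: fwd; pos6(id81) recv 42: drop; pos0(id94) recv 81: drop
Round 2: pos2(id62) recv 94: fwd; pos3(id93) recv 71: drop; pos5(id42) recv 93: fwd; pos6(id81) recv 64: drop
After round 2: 2 messages still in flight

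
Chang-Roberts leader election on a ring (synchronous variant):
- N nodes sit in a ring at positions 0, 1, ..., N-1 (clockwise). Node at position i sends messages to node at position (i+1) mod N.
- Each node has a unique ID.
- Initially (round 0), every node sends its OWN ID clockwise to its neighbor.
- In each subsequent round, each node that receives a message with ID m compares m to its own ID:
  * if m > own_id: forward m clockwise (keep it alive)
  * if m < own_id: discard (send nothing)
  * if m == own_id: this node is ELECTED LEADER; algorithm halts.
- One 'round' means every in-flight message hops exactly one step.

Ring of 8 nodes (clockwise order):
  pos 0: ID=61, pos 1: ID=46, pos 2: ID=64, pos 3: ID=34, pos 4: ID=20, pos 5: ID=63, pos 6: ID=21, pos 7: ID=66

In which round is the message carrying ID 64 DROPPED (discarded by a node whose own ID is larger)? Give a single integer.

Answer: 5

Derivation:
Round 1: pos1(id46) recv 61: fwd; pos2(id64) recv 46: drop; pos3(id34) recv 64: fwd; pos4(id20) recv 34: fwd; pos5(id63) recv 20: drop; pos6(id21) recv 63: fwd; pos7(id66) recv 21: drop; pos0(id61) recv 66: fwd
Round 2: pos2(id64) recv 61: drop; pos4(id20) recv 64: fwd; pos5(id63) recv 34: drop; pos7(id66) recv 63: drop; pos1(id46) recv 66: fwd
Round 3: pos5(id63) recv 64: fwd; pos2(id64) recv 66: fwd
Round 4: pos6(id21) recv 64: fwd; pos3(id34) recv 66: fwd
Round 5: pos7(id66) recv 64: drop; pos4(id20) recv 66: fwd
Round 6: pos5(id63) recv 66: fwd
Round 7: pos6(id21) recv 66: fwd
Round 8: pos7(id66) recv 66: ELECTED
Message ID 64 originates at pos 2; dropped at pos 7 in round 5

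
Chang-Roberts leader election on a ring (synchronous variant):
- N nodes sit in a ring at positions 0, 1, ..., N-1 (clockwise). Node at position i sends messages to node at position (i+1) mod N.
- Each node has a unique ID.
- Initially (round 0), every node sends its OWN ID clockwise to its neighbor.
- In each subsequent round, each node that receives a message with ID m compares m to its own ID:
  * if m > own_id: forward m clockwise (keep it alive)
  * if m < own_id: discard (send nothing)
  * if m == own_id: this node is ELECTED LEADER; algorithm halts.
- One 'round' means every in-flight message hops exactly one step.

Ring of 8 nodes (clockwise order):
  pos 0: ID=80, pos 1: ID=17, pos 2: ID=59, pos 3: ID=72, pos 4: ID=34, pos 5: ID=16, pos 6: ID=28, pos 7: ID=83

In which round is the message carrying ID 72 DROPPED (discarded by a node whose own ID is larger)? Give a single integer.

Answer: 4

Derivation:
Round 1: pos1(id17) recv 80: fwd; pos2(id59) recv 17: drop; pos3(id72) recv 59: drop; pos4(id34) recv 72: fwd; pos5(id16) recv 34: fwd; pos6(id28) recv 16: drop; pos7(id83) recv 28: drop; pos0(id80) recv 83: fwd
Round 2: pos2(id59) recv 80: fwd; pos5(id16) recv 72: fwd; pos6(id28) recv 34: fwd; pos1(id17) recv 83: fwd
Round 3: pos3(id72) recv 80: fwd; pos6(id28) recv 72: fwd; pos7(id83) recv 34: drop; pos2(id59) recv 83: fwd
Round 4: pos4(id34) recv 80: fwd; pos7(id83) recv 72: drop; pos3(id72) recv 83: fwd
Round 5: pos5(id16) recv 80: fwd; pos4(id34) recv 83: fwd
Round 6: pos6(id28) recv 80: fwd; pos5(id16) recv 83: fwd
Round 7: pos7(id83) recv 80: drop; pos6(id28) recv 83: fwd
Round 8: pos7(id83) recv 83: ELECTED
Message ID 72 originates at pos 3; dropped at pos 7 in round 4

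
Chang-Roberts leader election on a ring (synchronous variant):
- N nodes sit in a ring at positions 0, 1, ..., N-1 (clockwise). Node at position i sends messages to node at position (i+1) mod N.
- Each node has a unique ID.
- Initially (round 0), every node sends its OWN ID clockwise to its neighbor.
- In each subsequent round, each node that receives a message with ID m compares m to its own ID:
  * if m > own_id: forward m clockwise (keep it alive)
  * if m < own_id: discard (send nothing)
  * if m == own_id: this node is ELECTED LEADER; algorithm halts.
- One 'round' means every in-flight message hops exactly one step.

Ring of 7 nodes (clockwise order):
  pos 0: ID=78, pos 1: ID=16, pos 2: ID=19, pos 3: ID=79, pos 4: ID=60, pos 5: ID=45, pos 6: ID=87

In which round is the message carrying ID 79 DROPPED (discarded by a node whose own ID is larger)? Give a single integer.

Round 1: pos1(id16) recv 78: fwd; pos2(id19) recv 16: drop; pos3(id79) recv 19: drop; pos4(id60) recv 79: fwd; pos5(id45) recv 60: fwd; pos6(id87) recv 45: drop; pos0(id78) recv 87: fwd
Round 2: pos2(id19) recv 78: fwd; pos5(id45) recv 79: fwd; pos6(id87) recv 60: drop; pos1(id16) recv 87: fwd
Round 3: pos3(id79) recv 78: drop; pos6(id87) recv 79: drop; pos2(id19) recv 87: fwd
Round 4: pos3(id79) recv 87: fwd
Round 5: pos4(id60) recv 87: fwd
Round 6: pos5(id45) recv 87: fwd
Round 7: pos6(id87) recv 87: ELECTED
Message ID 79 originates at pos 3; dropped at pos 6 in round 3

Answer: 3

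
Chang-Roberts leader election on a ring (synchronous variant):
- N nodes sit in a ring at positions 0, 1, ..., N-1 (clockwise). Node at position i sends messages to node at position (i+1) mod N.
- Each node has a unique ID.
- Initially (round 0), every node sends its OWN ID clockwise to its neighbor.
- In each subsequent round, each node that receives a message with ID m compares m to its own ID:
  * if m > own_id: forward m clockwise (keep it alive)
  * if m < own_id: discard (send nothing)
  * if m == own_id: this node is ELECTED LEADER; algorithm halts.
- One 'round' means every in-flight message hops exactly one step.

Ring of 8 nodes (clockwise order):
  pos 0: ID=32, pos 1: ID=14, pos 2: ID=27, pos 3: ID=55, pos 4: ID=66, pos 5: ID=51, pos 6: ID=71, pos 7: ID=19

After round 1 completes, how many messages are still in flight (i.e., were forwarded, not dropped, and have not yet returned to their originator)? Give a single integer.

Round 1: pos1(id14) recv 32: fwd; pos2(id27) recv 14: drop; pos3(id55) recv 27: drop; pos4(id66) recv 55: drop; pos5(id51) recv 66: fwd; pos6(id71) recv 51: drop; pos7(id19) recv 71: fwd; pos0(id32) recv 19: drop
After round 1: 3 messages still in flight

Answer: 3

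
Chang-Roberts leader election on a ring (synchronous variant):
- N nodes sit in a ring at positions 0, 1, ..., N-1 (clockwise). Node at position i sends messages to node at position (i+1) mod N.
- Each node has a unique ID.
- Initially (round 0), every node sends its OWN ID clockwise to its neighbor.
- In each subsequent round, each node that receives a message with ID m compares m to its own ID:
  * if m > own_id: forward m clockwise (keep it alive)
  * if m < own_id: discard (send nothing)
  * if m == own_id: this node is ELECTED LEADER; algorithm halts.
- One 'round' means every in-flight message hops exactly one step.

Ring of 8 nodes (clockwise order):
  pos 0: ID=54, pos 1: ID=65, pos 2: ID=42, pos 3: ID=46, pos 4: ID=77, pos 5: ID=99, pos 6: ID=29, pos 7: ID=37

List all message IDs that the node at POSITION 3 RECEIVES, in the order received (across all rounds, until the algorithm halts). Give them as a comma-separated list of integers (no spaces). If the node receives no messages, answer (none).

Round 1: pos1(id65) recv 54: drop; pos2(id42) recv 65: fwd; pos3(id46) recv 42: drop; pos4(id77) recv 46: drop; pos5(id99) recv 77: drop; pos6(id29) recv 99: fwd; pos7(id37) recv 29: drop; pos0(id54) recv 37: drop
Round 2: pos3(id46) recv 65: fwd; pos7(id37) recv 99: fwd
Round 3: pos4(id77) recv 65: drop; pos0(id54) recv 99: fwd
Round 4: pos1(id65) recv 99: fwd
Round 5: pos2(id42) recv 99: fwd
Round 6: pos3(id46) recv 99: fwd
Round 7: pos4(id77) recv 99: fwd
Round 8: pos5(id99) recv 99: ELECTED

Answer: 42,65,99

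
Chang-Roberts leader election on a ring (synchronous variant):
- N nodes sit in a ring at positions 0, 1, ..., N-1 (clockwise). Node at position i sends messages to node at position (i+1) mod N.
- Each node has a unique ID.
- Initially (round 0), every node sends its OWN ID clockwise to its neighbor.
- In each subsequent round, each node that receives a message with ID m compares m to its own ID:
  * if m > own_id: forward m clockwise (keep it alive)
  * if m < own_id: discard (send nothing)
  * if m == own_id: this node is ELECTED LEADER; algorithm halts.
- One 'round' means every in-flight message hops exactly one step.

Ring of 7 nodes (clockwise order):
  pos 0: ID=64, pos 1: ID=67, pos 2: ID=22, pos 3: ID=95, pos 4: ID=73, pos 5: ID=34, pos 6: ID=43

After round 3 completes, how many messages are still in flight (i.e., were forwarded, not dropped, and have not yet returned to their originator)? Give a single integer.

Answer: 2

Derivation:
Round 1: pos1(id67) recv 64: drop; pos2(id22) recv 67: fwd; pos3(id95) recv 22: drop; pos4(id73) recv 95: fwd; pos5(id34) recv 73: fwd; pos6(id43) recv 34: drop; pos0(id64) recv 43: drop
Round 2: pos3(id95) recv 67: drop; pos5(id34) recv 95: fwd; pos6(id43) recv 73: fwd
Round 3: pos6(id43) recv 95: fwd; pos0(id64) recv 73: fwd
After round 3: 2 messages still in flight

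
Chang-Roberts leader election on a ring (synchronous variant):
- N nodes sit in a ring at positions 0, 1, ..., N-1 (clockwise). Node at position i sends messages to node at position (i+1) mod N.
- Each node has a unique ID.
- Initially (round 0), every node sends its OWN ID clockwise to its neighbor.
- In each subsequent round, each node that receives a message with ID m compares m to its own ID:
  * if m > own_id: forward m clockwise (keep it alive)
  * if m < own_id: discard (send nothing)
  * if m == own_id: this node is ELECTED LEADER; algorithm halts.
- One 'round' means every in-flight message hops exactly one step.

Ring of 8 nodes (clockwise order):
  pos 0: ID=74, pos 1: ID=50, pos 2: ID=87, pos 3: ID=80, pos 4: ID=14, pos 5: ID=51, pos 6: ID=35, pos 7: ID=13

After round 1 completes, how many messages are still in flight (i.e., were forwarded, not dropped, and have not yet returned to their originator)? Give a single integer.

Round 1: pos1(id50) recv 74: fwd; pos2(id87) recv 50: drop; pos3(id80) recv 87: fwd; pos4(id14) recv 80: fwd; pos5(id51) recv 14: drop; pos6(id35) recv 51: fwd; pos7(id13) recv 35: fwd; pos0(id74) recv 13: drop
After round 1: 5 messages still in flight

Answer: 5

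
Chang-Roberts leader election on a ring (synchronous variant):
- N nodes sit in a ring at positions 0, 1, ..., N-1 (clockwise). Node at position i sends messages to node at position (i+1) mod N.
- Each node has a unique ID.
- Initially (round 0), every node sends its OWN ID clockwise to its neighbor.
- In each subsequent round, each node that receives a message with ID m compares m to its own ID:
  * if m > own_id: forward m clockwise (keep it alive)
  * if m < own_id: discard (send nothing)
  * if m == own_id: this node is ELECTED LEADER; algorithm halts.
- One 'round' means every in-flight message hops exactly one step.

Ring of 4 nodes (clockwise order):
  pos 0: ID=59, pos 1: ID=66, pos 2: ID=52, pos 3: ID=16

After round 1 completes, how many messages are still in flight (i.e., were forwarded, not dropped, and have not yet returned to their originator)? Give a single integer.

Answer: 2

Derivation:
Round 1: pos1(id66) recv 59: drop; pos2(id52) recv 66: fwd; pos3(id16) recv 52: fwd; pos0(id59) recv 16: drop
After round 1: 2 messages still in flight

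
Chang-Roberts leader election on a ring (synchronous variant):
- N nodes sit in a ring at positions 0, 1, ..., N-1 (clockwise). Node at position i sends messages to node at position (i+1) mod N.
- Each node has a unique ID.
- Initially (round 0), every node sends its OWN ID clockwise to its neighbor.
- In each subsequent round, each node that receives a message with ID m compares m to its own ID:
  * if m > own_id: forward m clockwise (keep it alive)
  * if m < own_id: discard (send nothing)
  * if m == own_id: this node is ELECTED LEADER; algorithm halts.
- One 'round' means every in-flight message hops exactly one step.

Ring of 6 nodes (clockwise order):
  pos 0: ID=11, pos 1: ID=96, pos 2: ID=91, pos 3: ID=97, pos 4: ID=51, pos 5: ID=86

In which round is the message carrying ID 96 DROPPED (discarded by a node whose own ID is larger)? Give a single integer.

Answer: 2

Derivation:
Round 1: pos1(id96) recv 11: drop; pos2(id91) recv 96: fwd; pos3(id97) recv 91: drop; pos4(id51) recv 97: fwd; pos5(id86) recv 51: drop; pos0(id11) recv 86: fwd
Round 2: pos3(id97) recv 96: drop; pos5(id86) recv 97: fwd; pos1(id96) recv 86: drop
Round 3: pos0(id11) recv 97: fwd
Round 4: pos1(id96) recv 97: fwd
Round 5: pos2(id91) recv 97: fwd
Round 6: pos3(id97) recv 97: ELECTED
Message ID 96 originates at pos 1; dropped at pos 3 in round 2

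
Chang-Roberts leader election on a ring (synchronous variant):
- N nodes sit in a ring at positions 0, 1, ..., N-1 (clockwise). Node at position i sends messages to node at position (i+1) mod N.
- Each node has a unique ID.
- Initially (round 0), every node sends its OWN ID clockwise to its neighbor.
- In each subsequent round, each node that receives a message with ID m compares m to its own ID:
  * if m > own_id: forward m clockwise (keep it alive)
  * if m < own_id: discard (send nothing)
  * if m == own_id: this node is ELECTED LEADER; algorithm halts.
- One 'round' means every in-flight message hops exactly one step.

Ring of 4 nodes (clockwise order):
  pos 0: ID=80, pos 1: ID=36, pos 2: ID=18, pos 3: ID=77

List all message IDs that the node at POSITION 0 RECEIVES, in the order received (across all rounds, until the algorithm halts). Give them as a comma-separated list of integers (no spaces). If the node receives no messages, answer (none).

Answer: 77,80

Derivation:
Round 1: pos1(id36) recv 80: fwd; pos2(id18) recv 36: fwd; pos3(id77) recv 18: drop; pos0(id80) recv 77: drop
Round 2: pos2(id18) recv 80: fwd; pos3(id77) recv 36: drop
Round 3: pos3(id77) recv 80: fwd
Round 4: pos0(id80) recv 80: ELECTED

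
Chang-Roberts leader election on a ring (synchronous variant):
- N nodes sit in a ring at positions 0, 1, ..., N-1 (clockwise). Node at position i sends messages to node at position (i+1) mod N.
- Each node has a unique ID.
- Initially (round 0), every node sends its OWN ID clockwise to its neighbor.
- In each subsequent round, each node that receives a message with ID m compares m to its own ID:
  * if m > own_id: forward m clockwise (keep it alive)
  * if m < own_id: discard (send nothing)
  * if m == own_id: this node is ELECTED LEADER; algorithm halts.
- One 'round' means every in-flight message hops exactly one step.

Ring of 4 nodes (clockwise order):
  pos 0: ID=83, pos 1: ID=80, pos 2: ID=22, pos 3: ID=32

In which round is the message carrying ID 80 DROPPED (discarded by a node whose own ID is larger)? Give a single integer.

Round 1: pos1(id80) recv 83: fwd; pos2(id22) recv 80: fwd; pos3(id32) recv 22: drop; pos0(id83) recv 32: drop
Round 2: pos2(id22) recv 83: fwd; pos3(id32) recv 80: fwd
Round 3: pos3(id32) recv 83: fwd; pos0(id83) recv 80: drop
Round 4: pos0(id83) recv 83: ELECTED
Message ID 80 originates at pos 1; dropped at pos 0 in round 3

Answer: 3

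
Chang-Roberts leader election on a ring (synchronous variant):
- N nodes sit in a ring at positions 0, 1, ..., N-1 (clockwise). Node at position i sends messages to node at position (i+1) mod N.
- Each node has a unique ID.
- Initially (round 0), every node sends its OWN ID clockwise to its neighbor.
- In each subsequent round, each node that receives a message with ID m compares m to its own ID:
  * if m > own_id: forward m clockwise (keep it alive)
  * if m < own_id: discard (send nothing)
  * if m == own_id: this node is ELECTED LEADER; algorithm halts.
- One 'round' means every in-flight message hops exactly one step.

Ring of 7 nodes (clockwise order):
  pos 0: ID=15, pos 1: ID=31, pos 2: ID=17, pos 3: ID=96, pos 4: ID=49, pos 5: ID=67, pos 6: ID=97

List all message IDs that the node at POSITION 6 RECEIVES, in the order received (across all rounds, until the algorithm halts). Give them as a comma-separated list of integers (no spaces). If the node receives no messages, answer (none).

Round 1: pos1(id31) recv 15: drop; pos2(id17) recv 31: fwd; pos3(id96) recv 17: drop; pos4(id49) recv 96: fwd; pos5(id67) recv 49: drop; pos6(id97) recv 67: drop; pos0(id15) recv 97: fwd
Round 2: pos3(id96) recv 31: drop; pos5(id67) recv 96: fwd; pos1(id31) recv 97: fwd
Round 3: pos6(id97) recv 96: drop; pos2(id17) recv 97: fwd
Round 4: pos3(id96) recv 97: fwd
Round 5: pos4(id49) recv 97: fwd
Round 6: pos5(id67) recv 97: fwd
Round 7: pos6(id97) recv 97: ELECTED

Answer: 67,96,97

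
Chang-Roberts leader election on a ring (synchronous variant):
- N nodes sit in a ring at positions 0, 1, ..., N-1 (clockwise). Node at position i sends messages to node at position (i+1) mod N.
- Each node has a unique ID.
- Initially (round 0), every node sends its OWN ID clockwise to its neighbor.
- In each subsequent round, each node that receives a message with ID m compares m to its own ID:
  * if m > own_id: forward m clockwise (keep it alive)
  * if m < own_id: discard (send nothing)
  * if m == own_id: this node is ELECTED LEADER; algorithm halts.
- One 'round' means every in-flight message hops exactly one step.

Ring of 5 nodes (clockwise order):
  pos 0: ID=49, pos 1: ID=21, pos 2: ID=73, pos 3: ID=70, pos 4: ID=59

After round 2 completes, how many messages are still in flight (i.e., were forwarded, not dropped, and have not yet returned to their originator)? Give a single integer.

Round 1: pos1(id21) recv 49: fwd; pos2(id73) recv 21: drop; pos3(id70) recv 73: fwd; pos4(id59) recv 70: fwd; pos0(id49) recv 59: fwd
Round 2: pos2(id73) recv 49: drop; pos4(id59) recv 73: fwd; pos0(id49) recv 70: fwd; pos1(id21) recv 59: fwd
After round 2: 3 messages still in flight

Answer: 3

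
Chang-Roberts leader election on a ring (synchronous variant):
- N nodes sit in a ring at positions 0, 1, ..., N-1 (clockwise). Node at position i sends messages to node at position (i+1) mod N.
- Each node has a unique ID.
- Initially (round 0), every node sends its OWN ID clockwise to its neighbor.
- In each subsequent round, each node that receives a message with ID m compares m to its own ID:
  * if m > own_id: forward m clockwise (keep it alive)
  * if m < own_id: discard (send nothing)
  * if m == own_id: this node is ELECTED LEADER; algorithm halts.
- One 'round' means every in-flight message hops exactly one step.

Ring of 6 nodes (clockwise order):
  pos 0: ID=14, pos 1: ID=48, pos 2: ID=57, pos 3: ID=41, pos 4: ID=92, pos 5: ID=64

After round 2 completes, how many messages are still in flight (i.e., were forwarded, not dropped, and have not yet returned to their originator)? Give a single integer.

Round 1: pos1(id48) recv 14: drop; pos2(id57) recv 48: drop; pos3(id41) recv 57: fwd; pos4(id92) recv 41: drop; pos5(id64) recv 92: fwd; pos0(id14) recv 64: fwd
Round 2: pos4(id92) recv 57: drop; pos0(id14) recv 92: fwd; pos1(id48) recv 64: fwd
After round 2: 2 messages still in flight

Answer: 2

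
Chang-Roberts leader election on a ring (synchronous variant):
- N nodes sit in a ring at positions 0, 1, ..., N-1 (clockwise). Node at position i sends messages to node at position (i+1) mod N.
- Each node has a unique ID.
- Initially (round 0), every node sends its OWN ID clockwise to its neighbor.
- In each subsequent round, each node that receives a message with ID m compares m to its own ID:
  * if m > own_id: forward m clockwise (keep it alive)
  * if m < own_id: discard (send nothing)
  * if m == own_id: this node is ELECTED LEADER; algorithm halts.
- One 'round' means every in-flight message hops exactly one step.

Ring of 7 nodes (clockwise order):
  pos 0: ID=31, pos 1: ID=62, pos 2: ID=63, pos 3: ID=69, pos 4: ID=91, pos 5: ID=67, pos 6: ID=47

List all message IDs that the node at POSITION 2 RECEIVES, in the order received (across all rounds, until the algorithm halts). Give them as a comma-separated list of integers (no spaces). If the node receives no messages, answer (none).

Answer: 62,67,91

Derivation:
Round 1: pos1(id62) recv 31: drop; pos2(id63) recv 62: drop; pos3(id69) recv 63: drop; pos4(id91) recv 69: drop; pos5(id67) recv 91: fwd; pos6(id47) recv 67: fwd; pos0(id31) recv 47: fwd
Round 2: pos6(id47) recv 91: fwd; pos0(id31) recv 67: fwd; pos1(id62) recv 47: drop
Round 3: pos0(id31) recv 91: fwd; pos1(id62) recv 67: fwd
Round 4: pos1(id62) recv 91: fwd; pos2(id63) recv 67: fwd
Round 5: pos2(id63) recv 91: fwd; pos3(id69) recv 67: drop
Round 6: pos3(id69) recv 91: fwd
Round 7: pos4(id91) recv 91: ELECTED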